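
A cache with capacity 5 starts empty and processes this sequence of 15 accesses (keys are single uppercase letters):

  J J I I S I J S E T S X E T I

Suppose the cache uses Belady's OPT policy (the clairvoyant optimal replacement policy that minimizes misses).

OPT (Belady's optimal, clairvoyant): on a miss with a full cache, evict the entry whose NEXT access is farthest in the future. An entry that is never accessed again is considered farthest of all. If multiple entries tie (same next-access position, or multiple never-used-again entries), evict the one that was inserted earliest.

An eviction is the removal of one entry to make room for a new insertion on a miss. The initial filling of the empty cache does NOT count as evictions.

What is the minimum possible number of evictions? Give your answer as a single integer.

OPT (Belady) simulation (capacity=5):
  1. access J: MISS. Cache: [J]
  2. access J: HIT. Next use of J: step 7. Cache: [J]
  3. access I: MISS. Cache: [J I]
  4. access I: HIT. Next use of I: step 6. Cache: [J I]
  5. access S: MISS. Cache: [J I S]
  6. access I: HIT. Next use of I: step 15. Cache: [J I S]
  7. access J: HIT. Next use of J: never. Cache: [J I S]
  8. access S: HIT. Next use of S: step 11. Cache: [J I S]
  9. access E: MISS. Cache: [J I S E]
  10. access T: MISS. Cache: [J I S E T]
  11. access S: HIT. Next use of S: never. Cache: [J I S E T]
  12. access X: MISS, evict J (next use: never). Cache: [I S E T X]
  13. access E: HIT. Next use of E: never. Cache: [I S E T X]
  14. access T: HIT. Next use of T: never. Cache: [I S E T X]
  15. access I: HIT. Next use of I: never. Cache: [I S E T X]
Total: 9 hits, 6 misses, 1 evictions

Answer: 1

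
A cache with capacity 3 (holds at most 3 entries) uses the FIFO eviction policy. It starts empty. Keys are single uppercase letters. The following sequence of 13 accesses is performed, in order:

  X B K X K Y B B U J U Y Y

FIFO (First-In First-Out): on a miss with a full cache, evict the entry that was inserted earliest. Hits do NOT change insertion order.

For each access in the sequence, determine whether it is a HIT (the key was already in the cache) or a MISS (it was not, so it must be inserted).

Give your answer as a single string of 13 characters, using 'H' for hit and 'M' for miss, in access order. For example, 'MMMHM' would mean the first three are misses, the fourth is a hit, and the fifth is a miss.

FIFO simulation (capacity=3):
  1. access X: MISS. Cache (old->new): [X]
  2. access B: MISS. Cache (old->new): [X B]
  3. access K: MISS. Cache (old->new): [X B K]
  4. access X: HIT. Cache (old->new): [X B K]
  5. access K: HIT. Cache (old->new): [X B K]
  6. access Y: MISS, evict X. Cache (old->new): [B K Y]
  7. access B: HIT. Cache (old->new): [B K Y]
  8. access B: HIT. Cache (old->new): [B K Y]
  9. access U: MISS, evict B. Cache (old->new): [K Y U]
  10. access J: MISS, evict K. Cache (old->new): [Y U J]
  11. access U: HIT. Cache (old->new): [Y U J]
  12. access Y: HIT. Cache (old->new): [Y U J]
  13. access Y: HIT. Cache (old->new): [Y U J]
Total: 7 hits, 6 misses, 3 evictions

Answer: MMMHHMHHMMHHH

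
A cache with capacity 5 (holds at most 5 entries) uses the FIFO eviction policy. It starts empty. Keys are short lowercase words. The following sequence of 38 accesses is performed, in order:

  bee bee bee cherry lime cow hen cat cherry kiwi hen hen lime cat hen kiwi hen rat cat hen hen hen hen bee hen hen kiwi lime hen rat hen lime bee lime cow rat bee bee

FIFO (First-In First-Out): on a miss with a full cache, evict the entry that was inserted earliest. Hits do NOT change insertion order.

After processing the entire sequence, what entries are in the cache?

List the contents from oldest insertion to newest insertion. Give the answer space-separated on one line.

Answer: rat bee lime hen cow

Derivation:
FIFO simulation (capacity=5):
  1. access bee: MISS. Cache (old->new): [bee]
  2. access bee: HIT. Cache (old->new): [bee]
  3. access bee: HIT. Cache (old->new): [bee]
  4. access cherry: MISS. Cache (old->new): [bee cherry]
  5. access lime: MISS. Cache (old->new): [bee cherry lime]
  6. access cow: MISS. Cache (old->new): [bee cherry lime cow]
  7. access hen: MISS. Cache (old->new): [bee cherry lime cow hen]
  8. access cat: MISS, evict bee. Cache (old->new): [cherry lime cow hen cat]
  9. access cherry: HIT. Cache (old->new): [cherry lime cow hen cat]
  10. access kiwi: MISS, evict cherry. Cache (old->new): [lime cow hen cat kiwi]
  11. access hen: HIT. Cache (old->new): [lime cow hen cat kiwi]
  12. access hen: HIT. Cache (old->new): [lime cow hen cat kiwi]
  13. access lime: HIT. Cache (old->new): [lime cow hen cat kiwi]
  14. access cat: HIT. Cache (old->new): [lime cow hen cat kiwi]
  15. access hen: HIT. Cache (old->new): [lime cow hen cat kiwi]
  16. access kiwi: HIT. Cache (old->new): [lime cow hen cat kiwi]
  17. access hen: HIT. Cache (old->new): [lime cow hen cat kiwi]
  18. access rat: MISS, evict lime. Cache (old->new): [cow hen cat kiwi rat]
  19. access cat: HIT. Cache (old->new): [cow hen cat kiwi rat]
  20. access hen: HIT. Cache (old->new): [cow hen cat kiwi rat]
  21. access hen: HIT. Cache (old->new): [cow hen cat kiwi rat]
  22. access hen: HIT. Cache (old->new): [cow hen cat kiwi rat]
  23. access hen: HIT. Cache (old->new): [cow hen cat kiwi rat]
  24. access bee: MISS, evict cow. Cache (old->new): [hen cat kiwi rat bee]
  25. access hen: HIT. Cache (old->new): [hen cat kiwi rat bee]
  26. access hen: HIT. Cache (old->new): [hen cat kiwi rat bee]
  27. access kiwi: HIT. Cache (old->new): [hen cat kiwi rat bee]
  28. access lime: MISS, evict hen. Cache (old->new): [cat kiwi rat bee lime]
  29. access hen: MISS, evict cat. Cache (old->new): [kiwi rat bee lime hen]
  30. access rat: HIT. Cache (old->new): [kiwi rat bee lime hen]
  31. access hen: HIT. Cache (old->new): [kiwi rat bee lime hen]
  32. access lime: HIT. Cache (old->new): [kiwi rat bee lime hen]
  33. access bee: HIT. Cache (old->new): [kiwi rat bee lime hen]
  34. access lime: HIT. Cache (old->new): [kiwi rat bee lime hen]
  35. access cow: MISS, evict kiwi. Cache (old->new): [rat bee lime hen cow]
  36. access rat: HIT. Cache (old->new): [rat bee lime hen cow]
  37. access bee: HIT. Cache (old->new): [rat bee lime hen cow]
  38. access bee: HIT. Cache (old->new): [rat bee lime hen cow]
Total: 26 hits, 12 misses, 7 evictions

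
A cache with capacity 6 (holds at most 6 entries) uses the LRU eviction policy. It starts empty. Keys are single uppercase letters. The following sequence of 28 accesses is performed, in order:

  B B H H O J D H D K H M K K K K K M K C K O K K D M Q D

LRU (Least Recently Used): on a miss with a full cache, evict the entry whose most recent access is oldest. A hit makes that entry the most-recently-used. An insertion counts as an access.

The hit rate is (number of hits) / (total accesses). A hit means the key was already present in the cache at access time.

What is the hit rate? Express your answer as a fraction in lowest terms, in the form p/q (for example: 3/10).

LRU simulation (capacity=6):
  1. access B: MISS. Cache (LRU->MRU): [B]
  2. access B: HIT. Cache (LRU->MRU): [B]
  3. access H: MISS. Cache (LRU->MRU): [B H]
  4. access H: HIT. Cache (LRU->MRU): [B H]
  5. access O: MISS. Cache (LRU->MRU): [B H O]
  6. access J: MISS. Cache (LRU->MRU): [B H O J]
  7. access D: MISS. Cache (LRU->MRU): [B H O J D]
  8. access H: HIT. Cache (LRU->MRU): [B O J D H]
  9. access D: HIT. Cache (LRU->MRU): [B O J H D]
  10. access K: MISS. Cache (LRU->MRU): [B O J H D K]
  11. access H: HIT. Cache (LRU->MRU): [B O J D K H]
  12. access M: MISS, evict B. Cache (LRU->MRU): [O J D K H M]
  13. access K: HIT. Cache (LRU->MRU): [O J D H M K]
  14. access K: HIT. Cache (LRU->MRU): [O J D H M K]
  15. access K: HIT. Cache (LRU->MRU): [O J D H M K]
  16. access K: HIT. Cache (LRU->MRU): [O J D H M K]
  17. access K: HIT. Cache (LRU->MRU): [O J D H M K]
  18. access M: HIT. Cache (LRU->MRU): [O J D H K M]
  19. access K: HIT. Cache (LRU->MRU): [O J D H M K]
  20. access C: MISS, evict O. Cache (LRU->MRU): [J D H M K C]
  21. access K: HIT. Cache (LRU->MRU): [J D H M C K]
  22. access O: MISS, evict J. Cache (LRU->MRU): [D H M C K O]
  23. access K: HIT. Cache (LRU->MRU): [D H M C O K]
  24. access K: HIT. Cache (LRU->MRU): [D H M C O K]
  25. access D: HIT. Cache (LRU->MRU): [H M C O K D]
  26. access M: HIT. Cache (LRU->MRU): [H C O K D M]
  27. access Q: MISS, evict H. Cache (LRU->MRU): [C O K D M Q]
  28. access D: HIT. Cache (LRU->MRU): [C O K M Q D]
Total: 18 hits, 10 misses, 4 evictions

Hit rate = 18/28 = 9/14

Answer: 9/14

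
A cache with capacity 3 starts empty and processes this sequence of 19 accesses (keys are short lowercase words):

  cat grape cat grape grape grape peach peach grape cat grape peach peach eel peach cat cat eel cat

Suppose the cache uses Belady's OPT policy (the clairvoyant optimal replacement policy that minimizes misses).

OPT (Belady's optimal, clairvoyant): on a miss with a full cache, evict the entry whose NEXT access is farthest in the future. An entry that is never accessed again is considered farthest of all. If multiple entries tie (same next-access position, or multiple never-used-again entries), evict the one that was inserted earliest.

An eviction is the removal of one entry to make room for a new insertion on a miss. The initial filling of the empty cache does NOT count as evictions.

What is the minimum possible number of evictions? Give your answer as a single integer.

Answer: 1

Derivation:
OPT (Belady) simulation (capacity=3):
  1. access cat: MISS. Cache: [cat]
  2. access grape: MISS. Cache: [cat grape]
  3. access cat: HIT. Next use of cat: step 10. Cache: [cat grape]
  4. access grape: HIT. Next use of grape: step 5. Cache: [cat grape]
  5. access grape: HIT. Next use of grape: step 6. Cache: [cat grape]
  6. access grape: HIT. Next use of grape: step 9. Cache: [cat grape]
  7. access peach: MISS. Cache: [cat grape peach]
  8. access peach: HIT. Next use of peach: step 12. Cache: [cat grape peach]
  9. access grape: HIT. Next use of grape: step 11. Cache: [cat grape peach]
  10. access cat: HIT. Next use of cat: step 16. Cache: [cat grape peach]
  11. access grape: HIT. Next use of grape: never. Cache: [cat grape peach]
  12. access peach: HIT. Next use of peach: step 13. Cache: [cat grape peach]
  13. access peach: HIT. Next use of peach: step 15. Cache: [cat grape peach]
  14. access eel: MISS, evict grape (next use: never). Cache: [cat peach eel]
  15. access peach: HIT. Next use of peach: never. Cache: [cat peach eel]
  16. access cat: HIT. Next use of cat: step 17. Cache: [cat peach eel]
  17. access cat: HIT. Next use of cat: step 19. Cache: [cat peach eel]
  18. access eel: HIT. Next use of eel: never. Cache: [cat peach eel]
  19. access cat: HIT. Next use of cat: never. Cache: [cat peach eel]
Total: 15 hits, 4 misses, 1 evictions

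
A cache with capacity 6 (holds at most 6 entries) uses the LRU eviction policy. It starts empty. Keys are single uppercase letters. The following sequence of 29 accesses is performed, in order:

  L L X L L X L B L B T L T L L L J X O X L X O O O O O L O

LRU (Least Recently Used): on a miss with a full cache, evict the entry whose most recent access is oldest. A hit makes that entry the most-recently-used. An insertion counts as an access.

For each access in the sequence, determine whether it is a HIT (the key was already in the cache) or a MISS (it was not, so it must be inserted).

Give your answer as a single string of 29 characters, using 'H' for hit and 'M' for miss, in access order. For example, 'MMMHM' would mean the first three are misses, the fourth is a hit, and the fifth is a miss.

Answer: MHMHHHHMHHMHHHHHMHMHHHHHHHHHH

Derivation:
LRU simulation (capacity=6):
  1. access L: MISS. Cache (LRU->MRU): [L]
  2. access L: HIT. Cache (LRU->MRU): [L]
  3. access X: MISS. Cache (LRU->MRU): [L X]
  4. access L: HIT. Cache (LRU->MRU): [X L]
  5. access L: HIT. Cache (LRU->MRU): [X L]
  6. access X: HIT. Cache (LRU->MRU): [L X]
  7. access L: HIT. Cache (LRU->MRU): [X L]
  8. access B: MISS. Cache (LRU->MRU): [X L B]
  9. access L: HIT. Cache (LRU->MRU): [X B L]
  10. access B: HIT. Cache (LRU->MRU): [X L B]
  11. access T: MISS. Cache (LRU->MRU): [X L B T]
  12. access L: HIT. Cache (LRU->MRU): [X B T L]
  13. access T: HIT. Cache (LRU->MRU): [X B L T]
  14. access L: HIT. Cache (LRU->MRU): [X B T L]
  15. access L: HIT. Cache (LRU->MRU): [X B T L]
  16. access L: HIT. Cache (LRU->MRU): [X B T L]
  17. access J: MISS. Cache (LRU->MRU): [X B T L J]
  18. access X: HIT. Cache (LRU->MRU): [B T L J X]
  19. access O: MISS. Cache (LRU->MRU): [B T L J X O]
  20. access X: HIT. Cache (LRU->MRU): [B T L J O X]
  21. access L: HIT. Cache (LRU->MRU): [B T J O X L]
  22. access X: HIT. Cache (LRU->MRU): [B T J O L X]
  23. access O: HIT. Cache (LRU->MRU): [B T J L X O]
  24. access O: HIT. Cache (LRU->MRU): [B T J L X O]
  25. access O: HIT. Cache (LRU->MRU): [B T J L X O]
  26. access O: HIT. Cache (LRU->MRU): [B T J L X O]
  27. access O: HIT. Cache (LRU->MRU): [B T J L X O]
  28. access L: HIT. Cache (LRU->MRU): [B T J X O L]
  29. access O: HIT. Cache (LRU->MRU): [B T J X L O]
Total: 23 hits, 6 misses, 0 evictions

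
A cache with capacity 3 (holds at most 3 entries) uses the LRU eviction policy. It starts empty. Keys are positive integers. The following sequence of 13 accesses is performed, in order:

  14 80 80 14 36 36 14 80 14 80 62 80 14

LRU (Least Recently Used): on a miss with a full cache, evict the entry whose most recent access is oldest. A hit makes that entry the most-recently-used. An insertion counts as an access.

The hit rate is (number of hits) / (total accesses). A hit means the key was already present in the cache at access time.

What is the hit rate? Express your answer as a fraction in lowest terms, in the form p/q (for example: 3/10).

LRU simulation (capacity=3):
  1. access 14: MISS. Cache (LRU->MRU): [14]
  2. access 80: MISS. Cache (LRU->MRU): [14 80]
  3. access 80: HIT. Cache (LRU->MRU): [14 80]
  4. access 14: HIT. Cache (LRU->MRU): [80 14]
  5. access 36: MISS. Cache (LRU->MRU): [80 14 36]
  6. access 36: HIT. Cache (LRU->MRU): [80 14 36]
  7. access 14: HIT. Cache (LRU->MRU): [80 36 14]
  8. access 80: HIT. Cache (LRU->MRU): [36 14 80]
  9. access 14: HIT. Cache (LRU->MRU): [36 80 14]
  10. access 80: HIT. Cache (LRU->MRU): [36 14 80]
  11. access 62: MISS, evict 36. Cache (LRU->MRU): [14 80 62]
  12. access 80: HIT. Cache (LRU->MRU): [14 62 80]
  13. access 14: HIT. Cache (LRU->MRU): [62 80 14]
Total: 9 hits, 4 misses, 1 evictions

Hit rate = 9/13

Answer: 9/13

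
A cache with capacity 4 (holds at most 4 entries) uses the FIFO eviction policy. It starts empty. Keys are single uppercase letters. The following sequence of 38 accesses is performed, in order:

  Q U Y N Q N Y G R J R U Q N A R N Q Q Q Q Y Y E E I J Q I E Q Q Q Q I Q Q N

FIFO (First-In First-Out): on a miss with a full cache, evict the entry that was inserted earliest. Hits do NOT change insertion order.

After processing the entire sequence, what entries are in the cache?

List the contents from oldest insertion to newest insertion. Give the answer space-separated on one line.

FIFO simulation (capacity=4):
  1. access Q: MISS. Cache (old->new): [Q]
  2. access U: MISS. Cache (old->new): [Q U]
  3. access Y: MISS. Cache (old->new): [Q U Y]
  4. access N: MISS. Cache (old->new): [Q U Y N]
  5. access Q: HIT. Cache (old->new): [Q U Y N]
  6. access N: HIT. Cache (old->new): [Q U Y N]
  7. access Y: HIT. Cache (old->new): [Q U Y N]
  8. access G: MISS, evict Q. Cache (old->new): [U Y N G]
  9. access R: MISS, evict U. Cache (old->new): [Y N G R]
  10. access J: MISS, evict Y. Cache (old->new): [N G R J]
  11. access R: HIT. Cache (old->new): [N G R J]
  12. access U: MISS, evict N. Cache (old->new): [G R J U]
  13. access Q: MISS, evict G. Cache (old->new): [R J U Q]
  14. access N: MISS, evict R. Cache (old->new): [J U Q N]
  15. access A: MISS, evict J. Cache (old->new): [U Q N A]
  16. access R: MISS, evict U. Cache (old->new): [Q N A R]
  17. access N: HIT. Cache (old->new): [Q N A R]
  18. access Q: HIT. Cache (old->new): [Q N A R]
  19. access Q: HIT. Cache (old->new): [Q N A R]
  20. access Q: HIT. Cache (old->new): [Q N A R]
  21. access Q: HIT. Cache (old->new): [Q N A R]
  22. access Y: MISS, evict Q. Cache (old->new): [N A R Y]
  23. access Y: HIT. Cache (old->new): [N A R Y]
  24. access E: MISS, evict N. Cache (old->new): [A R Y E]
  25. access E: HIT. Cache (old->new): [A R Y E]
  26. access I: MISS, evict A. Cache (old->new): [R Y E I]
  27. access J: MISS, evict R. Cache (old->new): [Y E I J]
  28. access Q: MISS, evict Y. Cache (old->new): [E I J Q]
  29. access I: HIT. Cache (old->new): [E I J Q]
  30. access E: HIT. Cache (old->new): [E I J Q]
  31. access Q: HIT. Cache (old->new): [E I J Q]
  32. access Q: HIT. Cache (old->new): [E I J Q]
  33. access Q: HIT. Cache (old->new): [E I J Q]
  34. access Q: HIT. Cache (old->new): [E I J Q]
  35. access I: HIT. Cache (old->new): [E I J Q]
  36. access Q: HIT. Cache (old->new): [E I J Q]
  37. access Q: HIT. Cache (old->new): [E I J Q]
  38. access N: MISS, evict E. Cache (old->new): [I J Q N]
Total: 20 hits, 18 misses, 14 evictions

Answer: I J Q N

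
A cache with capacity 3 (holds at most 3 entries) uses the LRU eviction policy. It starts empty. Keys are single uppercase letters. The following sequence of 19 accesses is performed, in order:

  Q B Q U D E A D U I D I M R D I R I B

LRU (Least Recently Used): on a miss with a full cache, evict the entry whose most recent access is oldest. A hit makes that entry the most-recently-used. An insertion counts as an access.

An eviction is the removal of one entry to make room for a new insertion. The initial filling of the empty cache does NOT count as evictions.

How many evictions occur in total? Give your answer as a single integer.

Answer: 10

Derivation:
LRU simulation (capacity=3):
  1. access Q: MISS. Cache (LRU->MRU): [Q]
  2. access B: MISS. Cache (LRU->MRU): [Q B]
  3. access Q: HIT. Cache (LRU->MRU): [B Q]
  4. access U: MISS. Cache (LRU->MRU): [B Q U]
  5. access D: MISS, evict B. Cache (LRU->MRU): [Q U D]
  6. access E: MISS, evict Q. Cache (LRU->MRU): [U D E]
  7. access A: MISS, evict U. Cache (LRU->MRU): [D E A]
  8. access D: HIT. Cache (LRU->MRU): [E A D]
  9. access U: MISS, evict E. Cache (LRU->MRU): [A D U]
  10. access I: MISS, evict A. Cache (LRU->MRU): [D U I]
  11. access D: HIT. Cache (LRU->MRU): [U I D]
  12. access I: HIT. Cache (LRU->MRU): [U D I]
  13. access M: MISS, evict U. Cache (LRU->MRU): [D I M]
  14. access R: MISS, evict D. Cache (LRU->MRU): [I M R]
  15. access D: MISS, evict I. Cache (LRU->MRU): [M R D]
  16. access I: MISS, evict M. Cache (LRU->MRU): [R D I]
  17. access R: HIT. Cache (LRU->MRU): [D I R]
  18. access I: HIT. Cache (LRU->MRU): [D R I]
  19. access B: MISS, evict D. Cache (LRU->MRU): [R I B]
Total: 6 hits, 13 misses, 10 evictions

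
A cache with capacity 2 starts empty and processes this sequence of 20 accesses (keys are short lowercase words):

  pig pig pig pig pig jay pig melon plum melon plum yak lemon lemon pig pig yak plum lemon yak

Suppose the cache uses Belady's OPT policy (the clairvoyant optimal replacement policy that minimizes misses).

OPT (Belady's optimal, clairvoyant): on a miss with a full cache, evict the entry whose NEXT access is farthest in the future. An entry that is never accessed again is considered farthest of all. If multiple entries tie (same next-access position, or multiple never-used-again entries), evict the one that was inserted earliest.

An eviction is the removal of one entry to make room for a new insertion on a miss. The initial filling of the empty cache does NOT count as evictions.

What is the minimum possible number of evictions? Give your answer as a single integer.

OPT (Belady) simulation (capacity=2):
  1. access pig: MISS. Cache: [pig]
  2. access pig: HIT. Next use of pig: step 3. Cache: [pig]
  3. access pig: HIT. Next use of pig: step 4. Cache: [pig]
  4. access pig: HIT. Next use of pig: step 5. Cache: [pig]
  5. access pig: HIT. Next use of pig: step 7. Cache: [pig]
  6. access jay: MISS. Cache: [pig jay]
  7. access pig: HIT. Next use of pig: step 15. Cache: [pig jay]
  8. access melon: MISS, evict jay (next use: never). Cache: [pig melon]
  9. access plum: MISS, evict pig (next use: step 15). Cache: [melon plum]
  10. access melon: HIT. Next use of melon: never. Cache: [melon plum]
  11. access plum: HIT. Next use of plum: step 18. Cache: [melon plum]
  12. access yak: MISS, evict melon (next use: never). Cache: [plum yak]
  13. access lemon: MISS, evict plum (next use: step 18). Cache: [yak lemon]
  14. access lemon: HIT. Next use of lemon: step 19. Cache: [yak lemon]
  15. access pig: MISS, evict lemon (next use: step 19). Cache: [yak pig]
  16. access pig: HIT. Next use of pig: never. Cache: [yak pig]
  17. access yak: HIT. Next use of yak: step 20. Cache: [yak pig]
  18. access plum: MISS, evict pig (next use: never). Cache: [yak plum]
  19. access lemon: MISS, evict plum (next use: never). Cache: [yak lemon]
  20. access yak: HIT. Next use of yak: never. Cache: [yak lemon]
Total: 11 hits, 9 misses, 7 evictions

Answer: 7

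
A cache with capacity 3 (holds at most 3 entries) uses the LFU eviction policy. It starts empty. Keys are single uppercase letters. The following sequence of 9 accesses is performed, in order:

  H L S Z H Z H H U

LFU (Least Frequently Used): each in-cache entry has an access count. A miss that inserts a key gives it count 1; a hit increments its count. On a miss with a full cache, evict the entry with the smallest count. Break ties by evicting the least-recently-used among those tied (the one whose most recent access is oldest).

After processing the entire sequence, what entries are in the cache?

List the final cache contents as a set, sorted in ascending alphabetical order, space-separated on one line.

Answer: H U Z

Derivation:
LFU simulation (capacity=3):
  1. access H: MISS. Cache: [H(c=1)]
  2. access L: MISS. Cache: [H(c=1) L(c=1)]
  3. access S: MISS. Cache: [H(c=1) L(c=1) S(c=1)]
  4. access Z: MISS, evict H(c=1). Cache: [L(c=1) S(c=1) Z(c=1)]
  5. access H: MISS, evict L(c=1). Cache: [S(c=1) Z(c=1) H(c=1)]
  6. access Z: HIT, count now 2. Cache: [S(c=1) H(c=1) Z(c=2)]
  7. access H: HIT, count now 2. Cache: [S(c=1) Z(c=2) H(c=2)]
  8. access H: HIT, count now 3. Cache: [S(c=1) Z(c=2) H(c=3)]
  9. access U: MISS, evict S(c=1). Cache: [U(c=1) Z(c=2) H(c=3)]
Total: 3 hits, 6 misses, 3 evictions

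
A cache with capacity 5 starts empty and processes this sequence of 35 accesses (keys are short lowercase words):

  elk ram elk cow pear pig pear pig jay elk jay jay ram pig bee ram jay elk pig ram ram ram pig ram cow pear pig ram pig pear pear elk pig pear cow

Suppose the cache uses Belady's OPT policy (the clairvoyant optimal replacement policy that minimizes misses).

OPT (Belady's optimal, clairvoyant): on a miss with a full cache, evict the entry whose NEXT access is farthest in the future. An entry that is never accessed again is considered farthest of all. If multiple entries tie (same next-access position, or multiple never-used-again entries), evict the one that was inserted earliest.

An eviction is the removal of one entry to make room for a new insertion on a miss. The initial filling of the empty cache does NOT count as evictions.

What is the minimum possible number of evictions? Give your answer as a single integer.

Answer: 4

Derivation:
OPT (Belady) simulation (capacity=5):
  1. access elk: MISS. Cache: [elk]
  2. access ram: MISS. Cache: [elk ram]
  3. access elk: HIT. Next use of elk: step 10. Cache: [elk ram]
  4. access cow: MISS. Cache: [elk ram cow]
  5. access pear: MISS. Cache: [elk ram cow pear]
  6. access pig: MISS. Cache: [elk ram cow pear pig]
  7. access pear: HIT. Next use of pear: step 26. Cache: [elk ram cow pear pig]
  8. access pig: HIT. Next use of pig: step 14. Cache: [elk ram cow pear pig]
  9. access jay: MISS, evict pear (next use: step 26). Cache: [elk ram cow pig jay]
  10. access elk: HIT. Next use of elk: step 18. Cache: [elk ram cow pig jay]
  11. access jay: HIT. Next use of jay: step 12. Cache: [elk ram cow pig jay]
  12. access jay: HIT. Next use of jay: step 17. Cache: [elk ram cow pig jay]
  13. access ram: HIT. Next use of ram: step 16. Cache: [elk ram cow pig jay]
  14. access pig: HIT. Next use of pig: step 19. Cache: [elk ram cow pig jay]
  15. access bee: MISS, evict cow (next use: step 25). Cache: [elk ram pig jay bee]
  16. access ram: HIT. Next use of ram: step 20. Cache: [elk ram pig jay bee]
  17. access jay: HIT. Next use of jay: never. Cache: [elk ram pig jay bee]
  18. access elk: HIT. Next use of elk: step 32. Cache: [elk ram pig jay bee]
  19. access pig: HIT. Next use of pig: step 23. Cache: [elk ram pig jay bee]
  20. access ram: HIT. Next use of ram: step 21. Cache: [elk ram pig jay bee]
  21. access ram: HIT. Next use of ram: step 22. Cache: [elk ram pig jay bee]
  22. access ram: HIT. Next use of ram: step 24. Cache: [elk ram pig jay bee]
  23. access pig: HIT. Next use of pig: step 27. Cache: [elk ram pig jay bee]
  24. access ram: HIT. Next use of ram: step 28. Cache: [elk ram pig jay bee]
  25. access cow: MISS, evict jay (next use: never). Cache: [elk ram pig bee cow]
  26. access pear: MISS, evict bee (next use: never). Cache: [elk ram pig cow pear]
  27. access pig: HIT. Next use of pig: step 29. Cache: [elk ram pig cow pear]
  28. access ram: HIT. Next use of ram: never. Cache: [elk ram pig cow pear]
  29. access pig: HIT. Next use of pig: step 33. Cache: [elk ram pig cow pear]
  30. access pear: HIT. Next use of pear: step 31. Cache: [elk ram pig cow pear]
  31. access pear: HIT. Next use of pear: step 34. Cache: [elk ram pig cow pear]
  32. access elk: HIT. Next use of elk: never. Cache: [elk ram pig cow pear]
  33. access pig: HIT. Next use of pig: never. Cache: [elk ram pig cow pear]
  34. access pear: HIT. Next use of pear: never. Cache: [elk ram pig cow pear]
  35. access cow: HIT. Next use of cow: never. Cache: [elk ram pig cow pear]
Total: 26 hits, 9 misses, 4 evictions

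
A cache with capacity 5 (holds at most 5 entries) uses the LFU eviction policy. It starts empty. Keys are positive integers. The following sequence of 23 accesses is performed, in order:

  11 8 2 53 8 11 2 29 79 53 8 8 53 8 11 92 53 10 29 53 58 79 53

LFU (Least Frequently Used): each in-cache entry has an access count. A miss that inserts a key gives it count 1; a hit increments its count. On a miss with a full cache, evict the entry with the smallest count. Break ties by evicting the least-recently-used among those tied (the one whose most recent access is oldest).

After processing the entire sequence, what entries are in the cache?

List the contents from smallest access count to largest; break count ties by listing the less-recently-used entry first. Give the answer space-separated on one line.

Answer: 79 2 11 8 53

Derivation:
LFU simulation (capacity=5):
  1. access 11: MISS. Cache: [11(c=1)]
  2. access 8: MISS. Cache: [11(c=1) 8(c=1)]
  3. access 2: MISS. Cache: [11(c=1) 8(c=1) 2(c=1)]
  4. access 53: MISS. Cache: [11(c=1) 8(c=1) 2(c=1) 53(c=1)]
  5. access 8: HIT, count now 2. Cache: [11(c=1) 2(c=1) 53(c=1) 8(c=2)]
  6. access 11: HIT, count now 2. Cache: [2(c=1) 53(c=1) 8(c=2) 11(c=2)]
  7. access 2: HIT, count now 2. Cache: [53(c=1) 8(c=2) 11(c=2) 2(c=2)]
  8. access 29: MISS. Cache: [53(c=1) 29(c=1) 8(c=2) 11(c=2) 2(c=2)]
  9. access 79: MISS, evict 53(c=1). Cache: [29(c=1) 79(c=1) 8(c=2) 11(c=2) 2(c=2)]
  10. access 53: MISS, evict 29(c=1). Cache: [79(c=1) 53(c=1) 8(c=2) 11(c=2) 2(c=2)]
  11. access 8: HIT, count now 3. Cache: [79(c=1) 53(c=1) 11(c=2) 2(c=2) 8(c=3)]
  12. access 8: HIT, count now 4. Cache: [79(c=1) 53(c=1) 11(c=2) 2(c=2) 8(c=4)]
  13. access 53: HIT, count now 2. Cache: [79(c=1) 11(c=2) 2(c=2) 53(c=2) 8(c=4)]
  14. access 8: HIT, count now 5. Cache: [79(c=1) 11(c=2) 2(c=2) 53(c=2) 8(c=5)]
  15. access 11: HIT, count now 3. Cache: [79(c=1) 2(c=2) 53(c=2) 11(c=3) 8(c=5)]
  16. access 92: MISS, evict 79(c=1). Cache: [92(c=1) 2(c=2) 53(c=2) 11(c=3) 8(c=5)]
  17. access 53: HIT, count now 3. Cache: [92(c=1) 2(c=2) 11(c=3) 53(c=3) 8(c=5)]
  18. access 10: MISS, evict 92(c=1). Cache: [10(c=1) 2(c=2) 11(c=3) 53(c=3) 8(c=5)]
  19. access 29: MISS, evict 10(c=1). Cache: [29(c=1) 2(c=2) 11(c=3) 53(c=3) 8(c=5)]
  20. access 53: HIT, count now 4. Cache: [29(c=1) 2(c=2) 11(c=3) 53(c=4) 8(c=5)]
  21. access 58: MISS, evict 29(c=1). Cache: [58(c=1) 2(c=2) 11(c=3) 53(c=4) 8(c=5)]
  22. access 79: MISS, evict 58(c=1). Cache: [79(c=1) 2(c=2) 11(c=3) 53(c=4) 8(c=5)]
  23. access 53: HIT, count now 5. Cache: [79(c=1) 2(c=2) 11(c=3) 8(c=5) 53(c=5)]
Total: 11 hits, 12 misses, 7 evictions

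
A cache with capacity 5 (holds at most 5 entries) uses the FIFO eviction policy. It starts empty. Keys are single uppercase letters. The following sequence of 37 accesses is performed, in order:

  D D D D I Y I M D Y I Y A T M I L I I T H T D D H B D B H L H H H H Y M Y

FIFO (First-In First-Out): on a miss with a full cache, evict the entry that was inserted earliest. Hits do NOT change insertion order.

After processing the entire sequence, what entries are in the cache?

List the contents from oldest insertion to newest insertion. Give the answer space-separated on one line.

Answer: H D B Y M

Derivation:
FIFO simulation (capacity=5):
  1. access D: MISS. Cache (old->new): [D]
  2. access D: HIT. Cache (old->new): [D]
  3. access D: HIT. Cache (old->new): [D]
  4. access D: HIT. Cache (old->new): [D]
  5. access I: MISS. Cache (old->new): [D I]
  6. access Y: MISS. Cache (old->new): [D I Y]
  7. access I: HIT. Cache (old->new): [D I Y]
  8. access M: MISS. Cache (old->new): [D I Y M]
  9. access D: HIT. Cache (old->new): [D I Y M]
  10. access Y: HIT. Cache (old->new): [D I Y M]
  11. access I: HIT. Cache (old->new): [D I Y M]
  12. access Y: HIT. Cache (old->new): [D I Y M]
  13. access A: MISS. Cache (old->new): [D I Y M A]
  14. access T: MISS, evict D. Cache (old->new): [I Y M A T]
  15. access M: HIT. Cache (old->new): [I Y M A T]
  16. access I: HIT. Cache (old->new): [I Y M A T]
  17. access L: MISS, evict I. Cache (old->new): [Y M A T L]
  18. access I: MISS, evict Y. Cache (old->new): [M A T L I]
  19. access I: HIT. Cache (old->new): [M A T L I]
  20. access T: HIT. Cache (old->new): [M A T L I]
  21. access H: MISS, evict M. Cache (old->new): [A T L I H]
  22. access T: HIT. Cache (old->new): [A T L I H]
  23. access D: MISS, evict A. Cache (old->new): [T L I H D]
  24. access D: HIT. Cache (old->new): [T L I H D]
  25. access H: HIT. Cache (old->new): [T L I H D]
  26. access B: MISS, evict T. Cache (old->new): [L I H D B]
  27. access D: HIT. Cache (old->new): [L I H D B]
  28. access B: HIT. Cache (old->new): [L I H D B]
  29. access H: HIT. Cache (old->new): [L I H D B]
  30. access L: HIT. Cache (old->new): [L I H D B]
  31. access H: HIT. Cache (old->new): [L I H D B]
  32. access H: HIT. Cache (old->new): [L I H D B]
  33. access H: HIT. Cache (old->new): [L I H D B]
  34. access H: HIT. Cache (old->new): [L I H D B]
  35. access Y: MISS, evict L. Cache (old->new): [I H D B Y]
  36. access M: MISS, evict I. Cache (old->new): [H D B Y M]
  37. access Y: HIT. Cache (old->new): [H D B Y M]
Total: 24 hits, 13 misses, 8 evictions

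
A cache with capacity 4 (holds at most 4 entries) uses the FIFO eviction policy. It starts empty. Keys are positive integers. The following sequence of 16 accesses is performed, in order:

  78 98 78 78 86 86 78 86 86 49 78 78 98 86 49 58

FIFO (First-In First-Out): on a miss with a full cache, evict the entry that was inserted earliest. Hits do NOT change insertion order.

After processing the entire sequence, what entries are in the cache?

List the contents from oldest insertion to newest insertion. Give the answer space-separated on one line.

Answer: 98 86 49 58

Derivation:
FIFO simulation (capacity=4):
  1. access 78: MISS. Cache (old->new): [78]
  2. access 98: MISS. Cache (old->new): [78 98]
  3. access 78: HIT. Cache (old->new): [78 98]
  4. access 78: HIT. Cache (old->new): [78 98]
  5. access 86: MISS. Cache (old->new): [78 98 86]
  6. access 86: HIT. Cache (old->new): [78 98 86]
  7. access 78: HIT. Cache (old->new): [78 98 86]
  8. access 86: HIT. Cache (old->new): [78 98 86]
  9. access 86: HIT. Cache (old->new): [78 98 86]
  10. access 49: MISS. Cache (old->new): [78 98 86 49]
  11. access 78: HIT. Cache (old->new): [78 98 86 49]
  12. access 78: HIT. Cache (old->new): [78 98 86 49]
  13. access 98: HIT. Cache (old->new): [78 98 86 49]
  14. access 86: HIT. Cache (old->new): [78 98 86 49]
  15. access 49: HIT. Cache (old->new): [78 98 86 49]
  16. access 58: MISS, evict 78. Cache (old->new): [98 86 49 58]
Total: 11 hits, 5 misses, 1 evictions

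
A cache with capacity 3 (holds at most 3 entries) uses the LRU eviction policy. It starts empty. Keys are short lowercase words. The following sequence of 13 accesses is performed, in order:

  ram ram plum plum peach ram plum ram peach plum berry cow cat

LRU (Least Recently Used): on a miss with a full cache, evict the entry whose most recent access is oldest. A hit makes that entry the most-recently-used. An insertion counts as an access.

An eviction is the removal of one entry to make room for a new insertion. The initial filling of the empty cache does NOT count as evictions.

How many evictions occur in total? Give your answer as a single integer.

Answer: 3

Derivation:
LRU simulation (capacity=3):
  1. access ram: MISS. Cache (LRU->MRU): [ram]
  2. access ram: HIT. Cache (LRU->MRU): [ram]
  3. access plum: MISS. Cache (LRU->MRU): [ram plum]
  4. access plum: HIT. Cache (LRU->MRU): [ram plum]
  5. access peach: MISS. Cache (LRU->MRU): [ram plum peach]
  6. access ram: HIT. Cache (LRU->MRU): [plum peach ram]
  7. access plum: HIT. Cache (LRU->MRU): [peach ram plum]
  8. access ram: HIT. Cache (LRU->MRU): [peach plum ram]
  9. access peach: HIT. Cache (LRU->MRU): [plum ram peach]
  10. access plum: HIT. Cache (LRU->MRU): [ram peach plum]
  11. access berry: MISS, evict ram. Cache (LRU->MRU): [peach plum berry]
  12. access cow: MISS, evict peach. Cache (LRU->MRU): [plum berry cow]
  13. access cat: MISS, evict plum. Cache (LRU->MRU): [berry cow cat]
Total: 7 hits, 6 misses, 3 evictions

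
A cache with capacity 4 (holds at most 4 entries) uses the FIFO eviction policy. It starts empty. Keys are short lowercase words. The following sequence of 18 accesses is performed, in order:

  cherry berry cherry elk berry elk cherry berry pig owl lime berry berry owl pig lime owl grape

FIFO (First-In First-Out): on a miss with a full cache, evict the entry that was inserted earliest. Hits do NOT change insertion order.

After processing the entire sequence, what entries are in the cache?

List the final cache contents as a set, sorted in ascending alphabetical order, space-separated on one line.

FIFO simulation (capacity=4):
  1. access cherry: MISS. Cache (old->new): [cherry]
  2. access berry: MISS. Cache (old->new): [cherry berry]
  3. access cherry: HIT. Cache (old->new): [cherry berry]
  4. access elk: MISS. Cache (old->new): [cherry berry elk]
  5. access berry: HIT. Cache (old->new): [cherry berry elk]
  6. access elk: HIT. Cache (old->new): [cherry berry elk]
  7. access cherry: HIT. Cache (old->new): [cherry berry elk]
  8. access berry: HIT. Cache (old->new): [cherry berry elk]
  9. access pig: MISS. Cache (old->new): [cherry berry elk pig]
  10. access owl: MISS, evict cherry. Cache (old->new): [berry elk pig owl]
  11. access lime: MISS, evict berry. Cache (old->new): [elk pig owl lime]
  12. access berry: MISS, evict elk. Cache (old->new): [pig owl lime berry]
  13. access berry: HIT. Cache (old->new): [pig owl lime berry]
  14. access owl: HIT. Cache (old->new): [pig owl lime berry]
  15. access pig: HIT. Cache (old->new): [pig owl lime berry]
  16. access lime: HIT. Cache (old->new): [pig owl lime berry]
  17. access owl: HIT. Cache (old->new): [pig owl lime berry]
  18. access grape: MISS, evict pig. Cache (old->new): [owl lime berry grape]
Total: 10 hits, 8 misses, 4 evictions

Answer: berry grape lime owl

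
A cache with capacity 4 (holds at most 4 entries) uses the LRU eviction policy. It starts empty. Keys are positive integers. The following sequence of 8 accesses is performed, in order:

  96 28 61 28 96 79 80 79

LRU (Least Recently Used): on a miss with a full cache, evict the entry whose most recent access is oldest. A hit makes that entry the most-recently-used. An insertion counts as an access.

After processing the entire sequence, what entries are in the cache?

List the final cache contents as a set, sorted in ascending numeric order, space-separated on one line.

LRU simulation (capacity=4):
  1. access 96: MISS. Cache (LRU->MRU): [96]
  2. access 28: MISS. Cache (LRU->MRU): [96 28]
  3. access 61: MISS. Cache (LRU->MRU): [96 28 61]
  4. access 28: HIT. Cache (LRU->MRU): [96 61 28]
  5. access 96: HIT. Cache (LRU->MRU): [61 28 96]
  6. access 79: MISS. Cache (LRU->MRU): [61 28 96 79]
  7. access 80: MISS, evict 61. Cache (LRU->MRU): [28 96 79 80]
  8. access 79: HIT. Cache (LRU->MRU): [28 96 80 79]
Total: 3 hits, 5 misses, 1 evictions

Answer: 28 79 80 96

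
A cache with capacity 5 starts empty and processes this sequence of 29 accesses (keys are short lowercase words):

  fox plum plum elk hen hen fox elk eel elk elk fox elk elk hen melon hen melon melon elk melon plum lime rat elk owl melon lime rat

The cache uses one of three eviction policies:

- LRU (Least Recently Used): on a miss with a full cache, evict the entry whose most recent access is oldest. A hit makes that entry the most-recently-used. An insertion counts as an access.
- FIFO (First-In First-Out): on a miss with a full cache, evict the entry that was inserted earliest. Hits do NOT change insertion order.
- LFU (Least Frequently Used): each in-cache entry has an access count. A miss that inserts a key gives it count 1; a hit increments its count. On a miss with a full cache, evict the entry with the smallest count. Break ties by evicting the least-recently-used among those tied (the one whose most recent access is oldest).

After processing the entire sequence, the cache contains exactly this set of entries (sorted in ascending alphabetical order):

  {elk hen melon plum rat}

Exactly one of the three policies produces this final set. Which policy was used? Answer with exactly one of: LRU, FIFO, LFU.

Answer: LFU

Derivation:
Simulating under each policy and comparing final sets:
  LRU: final set = {elk lime melon owl rat} -> differs
  FIFO: final set = {elk lime melon owl rat} -> differs
  LFU: final set = {elk hen melon plum rat} -> MATCHES target
Only LFU produces the target set.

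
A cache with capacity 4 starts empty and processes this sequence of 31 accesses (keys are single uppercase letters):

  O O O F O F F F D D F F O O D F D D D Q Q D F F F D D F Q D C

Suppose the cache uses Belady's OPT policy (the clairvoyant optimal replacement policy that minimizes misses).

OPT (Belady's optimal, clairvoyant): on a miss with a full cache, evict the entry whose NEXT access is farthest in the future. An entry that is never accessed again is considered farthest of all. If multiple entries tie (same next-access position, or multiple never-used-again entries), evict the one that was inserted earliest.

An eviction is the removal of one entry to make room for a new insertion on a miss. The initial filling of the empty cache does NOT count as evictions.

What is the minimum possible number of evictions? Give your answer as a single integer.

OPT (Belady) simulation (capacity=4):
  1. access O: MISS. Cache: [O]
  2. access O: HIT. Next use of O: step 3. Cache: [O]
  3. access O: HIT. Next use of O: step 5. Cache: [O]
  4. access F: MISS. Cache: [O F]
  5. access O: HIT. Next use of O: step 13. Cache: [O F]
  6. access F: HIT. Next use of F: step 7. Cache: [O F]
  7. access F: HIT. Next use of F: step 8. Cache: [O F]
  8. access F: HIT. Next use of F: step 11. Cache: [O F]
  9. access D: MISS. Cache: [O F D]
  10. access D: HIT. Next use of D: step 15. Cache: [O F D]
  11. access F: HIT. Next use of F: step 12. Cache: [O F D]
  12. access F: HIT. Next use of F: step 16. Cache: [O F D]
  13. access O: HIT. Next use of O: step 14. Cache: [O F D]
  14. access O: HIT. Next use of O: never. Cache: [O F D]
  15. access D: HIT. Next use of D: step 17. Cache: [O F D]
  16. access F: HIT. Next use of F: step 23. Cache: [O F D]
  17. access D: HIT. Next use of D: step 18. Cache: [O F D]
  18. access D: HIT. Next use of D: step 19. Cache: [O F D]
  19. access D: HIT. Next use of D: step 22. Cache: [O F D]
  20. access Q: MISS. Cache: [O F D Q]
  21. access Q: HIT. Next use of Q: step 29. Cache: [O F D Q]
  22. access D: HIT. Next use of D: step 26. Cache: [O F D Q]
  23. access F: HIT. Next use of F: step 24. Cache: [O F D Q]
  24. access F: HIT. Next use of F: step 25. Cache: [O F D Q]
  25. access F: HIT. Next use of F: step 28. Cache: [O F D Q]
  26. access D: HIT. Next use of D: step 27. Cache: [O F D Q]
  27. access D: HIT. Next use of D: step 30. Cache: [O F D Q]
  28. access F: HIT. Next use of F: never. Cache: [O F D Q]
  29. access Q: HIT. Next use of Q: never. Cache: [O F D Q]
  30. access D: HIT. Next use of D: never. Cache: [O F D Q]
  31. access C: MISS, evict O (next use: never). Cache: [F D Q C]
Total: 26 hits, 5 misses, 1 evictions

Answer: 1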